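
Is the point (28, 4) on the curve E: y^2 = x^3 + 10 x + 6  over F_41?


Check whether y^2 = x^3 + 10 x + 6 (mod 41) for (x, y) = (28, 4).
LHS: y^2 = 4^2 mod 41 = 16
RHS: x^3 + 10 x + 6 = 28^3 + 10*28 + 6 mod 41 = 16
LHS = RHS

Yes, on the curve


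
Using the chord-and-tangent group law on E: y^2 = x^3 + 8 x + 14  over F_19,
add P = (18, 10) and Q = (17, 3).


P != Q, so use the chord formula.
s = (y2 - y1) / (x2 - x1) = (12) / (18) mod 19 = 7
x3 = s^2 - x1 - x2 mod 19 = 7^2 - 18 - 17 = 14
y3 = s (x1 - x3) - y1 mod 19 = 7 * (18 - 14) - 10 = 18

P + Q = (14, 18)


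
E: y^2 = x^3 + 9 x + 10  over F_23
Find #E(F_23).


For each x in F_23, count y with y^2 = x^3 + 9 x + 10 mod 23:
  x = 2: RHS = 13, y in [6, 17]  -> 2 point(s)
  x = 3: RHS = 18, y in [8, 15]  -> 2 point(s)
  x = 4: RHS = 18, y in [8, 15]  -> 2 point(s)
  x = 6: RHS = 4, y in [2, 21]  -> 2 point(s)
  x = 7: RHS = 2, y in [5, 18]  -> 2 point(s)
  x = 12: RHS = 6, y in [11, 12]  -> 2 point(s)
  x = 13: RHS = 1, y in [1, 22]  -> 2 point(s)
  x = 15: RHS = 1, y in [1, 22]  -> 2 point(s)
  x = 16: RHS = 18, y in [8, 15]  -> 2 point(s)
  x = 17: RHS = 16, y in [4, 19]  -> 2 point(s)
  x = 18: RHS = 1, y in [1, 22]  -> 2 point(s)
  x = 19: RHS = 2, y in [5, 18]  -> 2 point(s)
  x = 20: RHS = 2, y in [5, 18]  -> 2 point(s)
  x = 22: RHS = 0, y in [0]  -> 1 point(s)
Affine points: 27. Add the point at infinity: total = 28.

#E(F_23) = 28


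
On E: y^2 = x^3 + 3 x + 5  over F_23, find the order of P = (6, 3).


Compute successive multiples of P until we hit O:
  1P = (6, 3)
  2P = (14, 10)
  3P = (7, 22)
  4P = (3, 8)
  5P = (4, 9)
  6P = (22, 22)
  7P = (8, 9)
  8P = (18, 7)
  ... (continuing to 28P)
  28P = O

ord(P) = 28


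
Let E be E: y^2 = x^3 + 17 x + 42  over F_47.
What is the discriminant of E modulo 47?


4 a^3 + 27 b^2 = 4*17^3 + 27*42^2 = 19652 + 47628 = 67280
Delta = -16 * (67280) = -1076480
Delta mod 47 = 8

Delta = 8 (mod 47)


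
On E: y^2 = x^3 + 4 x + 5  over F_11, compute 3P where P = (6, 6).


k = 3 = 11_2 (binary, LSB first: 11)
Double-and-add from P = (6, 6):
  bit 0 = 1: acc = O + (6, 6) = (6, 6)
  bit 1 = 1: acc = (6, 6) + (3, 0) = (6, 5)

3P = (6, 5)


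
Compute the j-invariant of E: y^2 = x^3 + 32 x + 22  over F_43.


Delta = -16(4 a^3 + 27 b^2) mod 43 = 22
-1728 * (4 a)^3 = -1728 * (4*32)^3 mod 43 = 8
j = 8 * 22^(-1) mod 43 = 16

j = 16 (mod 43)


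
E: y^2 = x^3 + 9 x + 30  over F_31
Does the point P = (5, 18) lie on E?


Check whether y^2 = x^3 + 9 x + 30 (mod 31) for (x, y) = (5, 18).
LHS: y^2 = 18^2 mod 31 = 14
RHS: x^3 + 9 x + 30 = 5^3 + 9*5 + 30 mod 31 = 14
LHS = RHS

Yes, on the curve


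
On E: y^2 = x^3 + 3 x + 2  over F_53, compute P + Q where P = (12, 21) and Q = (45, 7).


P != Q, so use the chord formula.
s = (y2 - y1) / (x2 - x1) = (39) / (33) mod 53 = 6
x3 = s^2 - x1 - x2 mod 53 = 6^2 - 12 - 45 = 32
y3 = s (x1 - x3) - y1 mod 53 = 6 * (12 - 32) - 21 = 18

P + Q = (32, 18)


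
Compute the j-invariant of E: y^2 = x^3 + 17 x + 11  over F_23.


Delta = -16(4 a^3 + 27 b^2) mod 23 = 8
-1728 * (4 a)^3 = -1728 * (4*17)^3 mod 23 = 3
j = 3 * 8^(-1) mod 23 = 9

j = 9 (mod 23)


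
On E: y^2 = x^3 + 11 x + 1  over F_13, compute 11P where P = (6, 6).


k = 11 = 1011_2 (binary, LSB first: 1101)
Double-and-add from P = (6, 6):
  bit 0 = 1: acc = O + (6, 6) = (6, 6)
  bit 1 = 1: acc = (6, 6) + (5, 5) = (3, 10)
  bit 2 = 0: acc unchanged = (3, 10)
  bit 3 = 1: acc = (3, 10) + (1, 0) = (8, 4)

11P = (8, 4)


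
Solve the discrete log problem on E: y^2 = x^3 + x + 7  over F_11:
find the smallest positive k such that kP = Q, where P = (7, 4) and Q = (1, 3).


Enumerate multiples of P until we hit Q = (1, 3):
  1P = (7, 4)
  2P = (1, 8)
  3P = (1, 3)
Match found at i = 3.

k = 3


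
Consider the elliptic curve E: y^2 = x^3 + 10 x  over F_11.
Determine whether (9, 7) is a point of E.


Check whether y^2 = x^3 + 10 x + 0 (mod 11) for (x, y) = (9, 7).
LHS: y^2 = 7^2 mod 11 = 5
RHS: x^3 + 10 x + 0 = 9^3 + 10*9 + 0 mod 11 = 5
LHS = RHS

Yes, on the curve


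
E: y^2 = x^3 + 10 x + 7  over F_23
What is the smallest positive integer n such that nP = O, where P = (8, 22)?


Compute successive multiples of P until we hit O:
  1P = (8, 22)
  2P = (19, 8)
  3P = (21, 5)
  4P = (10, 16)
  5P = (14, 19)
  6P = (7, 12)
  7P = (16, 13)
  8P = (15, 6)
  ... (continuing to 25P)
  25P = O

ord(P) = 25


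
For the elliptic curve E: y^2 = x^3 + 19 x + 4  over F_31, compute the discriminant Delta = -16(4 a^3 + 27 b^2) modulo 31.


4 a^3 + 27 b^2 = 4*19^3 + 27*4^2 = 27436 + 432 = 27868
Delta = -16 * (27868) = -445888
Delta mod 31 = 16

Delta = 16 (mod 31)


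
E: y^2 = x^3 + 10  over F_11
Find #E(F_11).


For each x in F_11, count y with y^2 = x^3 + 0 x + 10 mod 11:
  x = 1: RHS = 0, y in [0]  -> 1 point(s)
  x = 3: RHS = 4, y in [2, 9]  -> 2 point(s)
  x = 5: RHS = 3, y in [5, 6]  -> 2 point(s)
  x = 7: RHS = 1, y in [1, 10]  -> 2 point(s)
  x = 8: RHS = 5, y in [4, 7]  -> 2 point(s)
  x = 10: RHS = 9, y in [3, 8]  -> 2 point(s)
Affine points: 11. Add the point at infinity: total = 12.

#E(F_11) = 12


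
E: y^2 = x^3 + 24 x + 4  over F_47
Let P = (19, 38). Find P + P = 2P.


Doubling: s = (3 x1^2 + a) / (2 y1)
s = (3*19^2 + 24) / (2*38) mod 47 = 9
x3 = s^2 - 2 x1 mod 47 = 9^2 - 2*19 = 43
y3 = s (x1 - x3) - y1 mod 47 = 9 * (19 - 43) - 38 = 28

2P = (43, 28)


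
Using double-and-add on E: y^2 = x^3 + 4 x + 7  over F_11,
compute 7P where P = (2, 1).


k = 7 = 111_2 (binary, LSB first: 111)
Double-and-add from P = (2, 1):
  bit 0 = 1: acc = O + (2, 1) = (2, 1)
  bit 1 = 1: acc = (2, 1) + (5, 8) = (7, 2)
  bit 2 = 1: acc = (7, 2) + (6, 7) = (1, 1)

7P = (1, 1)


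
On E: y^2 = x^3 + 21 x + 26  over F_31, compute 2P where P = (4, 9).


Doubling: s = (3 x1^2 + a) / (2 y1)
s = (3*4^2 + 21) / (2*9) mod 31 = 9
x3 = s^2 - 2 x1 mod 31 = 9^2 - 2*4 = 11
y3 = s (x1 - x3) - y1 mod 31 = 9 * (4 - 11) - 9 = 21

2P = (11, 21)


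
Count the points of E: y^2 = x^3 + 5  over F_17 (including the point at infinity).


For each x in F_17, count y with y^2 = x^3 + 0 x + 5 mod 17:
  x = 2: RHS = 13, y in [8, 9]  -> 2 point(s)
  x = 3: RHS = 15, y in [7, 10]  -> 2 point(s)
  x = 4: RHS = 1, y in [1, 16]  -> 2 point(s)
  x = 6: RHS = 0, y in [0]  -> 1 point(s)
  x = 7: RHS = 8, y in [5, 12]  -> 2 point(s)
  x = 10: RHS = 2, y in [6, 11]  -> 2 point(s)
  x = 12: RHS = 16, y in [4, 13]  -> 2 point(s)
  x = 13: RHS = 9, y in [3, 14]  -> 2 point(s)
  x = 16: RHS = 4, y in [2, 15]  -> 2 point(s)
Affine points: 17. Add the point at infinity: total = 18.

#E(F_17) = 18


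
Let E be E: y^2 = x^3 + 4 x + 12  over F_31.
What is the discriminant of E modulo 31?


4 a^3 + 27 b^2 = 4*4^3 + 27*12^2 = 256 + 3888 = 4144
Delta = -16 * (4144) = -66304
Delta mod 31 = 5

Delta = 5 (mod 31)


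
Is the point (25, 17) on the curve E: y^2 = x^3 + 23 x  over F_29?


Check whether y^2 = x^3 + 23 x + 0 (mod 29) for (x, y) = (25, 17).
LHS: y^2 = 17^2 mod 29 = 28
RHS: x^3 + 23 x + 0 = 25^3 + 23*25 + 0 mod 29 = 18
LHS != RHS

No, not on the curve


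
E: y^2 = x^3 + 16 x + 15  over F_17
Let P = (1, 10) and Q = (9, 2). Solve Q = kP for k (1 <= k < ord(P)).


Enumerate multiples of P until we hit Q = (9, 2):
  1P = (1, 10)
  2P = (6, 15)
  3P = (11, 14)
  4P = (14, 12)
  5P = (15, 14)
  6P = (16, 10)
  7P = (0, 7)
  8P = (8, 3)
  9P = (9, 15)
  10P = (5, 13)
  11P = (2, 2)
  12P = (10, 11)
  13P = (10, 6)
  14P = (2, 15)
  15P = (5, 4)
  16P = (9, 2)
Match found at i = 16.

k = 16


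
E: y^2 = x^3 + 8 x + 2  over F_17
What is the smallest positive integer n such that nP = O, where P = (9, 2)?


Compute successive multiples of P until we hit O:
  1P = (9, 2)
  2P = (0, 6)
  3P = (4, 9)
  4P = (8, 0)
  5P = (4, 8)
  6P = (0, 11)
  7P = (9, 15)
  8P = O

ord(P) = 8


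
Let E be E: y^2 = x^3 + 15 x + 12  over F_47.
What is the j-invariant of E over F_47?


Delta = -16(4 a^3 + 27 b^2) mod 47 = 32
-1728 * (4 a)^3 = -1728 * (4*15)^3 mod 47 = 9
j = 9 * 32^(-1) mod 47 = 37

j = 37 (mod 47)


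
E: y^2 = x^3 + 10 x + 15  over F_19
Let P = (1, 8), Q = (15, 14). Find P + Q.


P != Q, so use the chord formula.
s = (y2 - y1) / (x2 - x1) = (6) / (14) mod 19 = 14
x3 = s^2 - x1 - x2 mod 19 = 14^2 - 1 - 15 = 9
y3 = s (x1 - x3) - y1 mod 19 = 14 * (1 - 9) - 8 = 13

P + Q = (9, 13)


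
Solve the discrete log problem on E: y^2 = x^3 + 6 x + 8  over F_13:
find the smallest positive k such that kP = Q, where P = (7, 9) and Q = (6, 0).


Enumerate multiples of P until we hit Q = (6, 0):
  1P = (7, 9)
  2P = (3, 12)
  3P = (6, 0)
Match found at i = 3.

k = 3


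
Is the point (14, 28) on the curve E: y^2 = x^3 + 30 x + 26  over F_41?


Check whether y^2 = x^3 + 30 x + 26 (mod 41) for (x, y) = (14, 28).
LHS: y^2 = 28^2 mod 41 = 5
RHS: x^3 + 30 x + 26 = 14^3 + 30*14 + 26 mod 41 = 33
LHS != RHS

No, not on the curve


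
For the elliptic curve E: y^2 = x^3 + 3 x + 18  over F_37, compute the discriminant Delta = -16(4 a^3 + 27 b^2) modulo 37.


4 a^3 + 27 b^2 = 4*3^3 + 27*18^2 = 108 + 8748 = 8856
Delta = -16 * (8856) = -141696
Delta mod 37 = 14

Delta = 14 (mod 37)


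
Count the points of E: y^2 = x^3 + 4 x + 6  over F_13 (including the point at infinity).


For each x in F_13, count y with y^2 = x^3 + 4 x + 6 mod 13:
  x = 2: RHS = 9, y in [3, 10]  -> 2 point(s)
  x = 6: RHS = 12, y in [5, 8]  -> 2 point(s)
  x = 7: RHS = 0, y in [0]  -> 1 point(s)
  x = 8: RHS = 4, y in [2, 11]  -> 2 point(s)
  x = 9: RHS = 4, y in [2, 11]  -> 2 point(s)
  x = 11: RHS = 3, y in [4, 9]  -> 2 point(s)
  x = 12: RHS = 1, y in [1, 12]  -> 2 point(s)
Affine points: 13. Add the point at infinity: total = 14.

#E(F_13) = 14


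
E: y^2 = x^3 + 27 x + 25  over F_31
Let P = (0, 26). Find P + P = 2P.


Doubling: s = (3 x1^2 + a) / (2 y1)
s = (3*0^2 + 27) / (2*26) mod 31 = 19
x3 = s^2 - 2 x1 mod 31 = 19^2 - 2*0 = 20
y3 = s (x1 - x3) - y1 mod 31 = 19 * (0 - 20) - 26 = 28

2P = (20, 28)


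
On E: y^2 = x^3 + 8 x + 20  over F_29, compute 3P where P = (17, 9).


k = 3 = 11_2 (binary, LSB first: 11)
Double-and-add from P = (17, 9):
  bit 0 = 1: acc = O + (17, 9) = (17, 9)
  bit 1 = 1: acc = (17, 9) + (0, 7) = (8, 4)

3P = (8, 4)


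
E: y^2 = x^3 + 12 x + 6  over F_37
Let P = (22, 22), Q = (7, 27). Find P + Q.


P != Q, so use the chord formula.
s = (y2 - y1) / (x2 - x1) = (5) / (22) mod 37 = 12
x3 = s^2 - x1 - x2 mod 37 = 12^2 - 22 - 7 = 4
y3 = s (x1 - x3) - y1 mod 37 = 12 * (22 - 4) - 22 = 9

P + Q = (4, 9)


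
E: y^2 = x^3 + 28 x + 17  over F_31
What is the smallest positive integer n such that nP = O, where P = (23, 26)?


Compute successive multiples of P until we hit O:
  1P = (23, 26)
  2P = (4, 21)
  3P = (13, 6)
  4P = (30, 22)
  5P = (3, 29)
  6P = (2, 22)
  7P = (26, 0)
  8P = (2, 9)
  ... (continuing to 14P)
  14P = O

ord(P) = 14


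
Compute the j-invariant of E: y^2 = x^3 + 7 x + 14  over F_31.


Delta = -16(4 a^3 + 27 b^2) mod 31 = 16
-1728 * (4 a)^3 = -1728 * (4*7)^3 mod 31 = 1
j = 1 * 16^(-1) mod 31 = 2

j = 2 (mod 31)


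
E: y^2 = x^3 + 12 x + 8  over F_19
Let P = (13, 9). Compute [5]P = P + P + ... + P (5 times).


k = 5 = 101_2 (binary, LSB first: 101)
Double-and-add from P = (13, 9):
  bit 0 = 1: acc = O + (13, 9) = (13, 9)
  bit 1 = 0: acc unchanged = (13, 9)
  bit 2 = 1: acc = (13, 9) + (4, 5) = (9, 16)

5P = (9, 16)


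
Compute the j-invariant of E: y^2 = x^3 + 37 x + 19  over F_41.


Delta = -16(4 a^3 + 27 b^2) mod 41 = 8
-1728 * (4 a)^3 = -1728 * (4*37)^3 mod 41 = 17
j = 17 * 8^(-1) mod 41 = 38

j = 38 (mod 41)


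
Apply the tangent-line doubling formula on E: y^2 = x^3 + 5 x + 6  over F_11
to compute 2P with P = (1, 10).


Doubling: s = (3 x1^2 + a) / (2 y1)
s = (3*1^2 + 5) / (2*10) mod 11 = 7
x3 = s^2 - 2 x1 mod 11 = 7^2 - 2*1 = 3
y3 = s (x1 - x3) - y1 mod 11 = 7 * (1 - 3) - 10 = 9

2P = (3, 9)


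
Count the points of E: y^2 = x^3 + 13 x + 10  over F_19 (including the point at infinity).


For each x in F_19, count y with y^2 = x^3 + 13 x + 10 mod 19:
  x = 1: RHS = 5, y in [9, 10]  -> 2 point(s)
  x = 2: RHS = 6, y in [5, 14]  -> 2 point(s)
  x = 3: RHS = 0, y in [0]  -> 1 point(s)
  x = 6: RHS = 0, y in [0]  -> 1 point(s)
  x = 7: RHS = 7, y in [8, 11]  -> 2 point(s)
  x = 9: RHS = 1, y in [1, 18]  -> 2 point(s)
  x = 10: RHS = 0, y in [0]  -> 1 point(s)
  x = 13: RHS = 1, y in [1, 18]  -> 2 point(s)
  x = 16: RHS = 1, y in [1, 18]  -> 2 point(s)
Affine points: 15. Add the point at infinity: total = 16.

#E(F_19) = 16


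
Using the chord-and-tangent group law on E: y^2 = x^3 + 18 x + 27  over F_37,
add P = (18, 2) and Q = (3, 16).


P != Q, so use the chord formula.
s = (y2 - y1) / (x2 - x1) = (14) / (22) mod 37 = 4
x3 = s^2 - x1 - x2 mod 37 = 4^2 - 18 - 3 = 32
y3 = s (x1 - x3) - y1 mod 37 = 4 * (18 - 32) - 2 = 16

P + Q = (32, 16)


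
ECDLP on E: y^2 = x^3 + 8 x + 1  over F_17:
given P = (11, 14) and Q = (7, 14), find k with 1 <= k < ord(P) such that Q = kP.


Enumerate multiples of P until we hit Q = (7, 14):
  1P = (11, 14)
  2P = (8, 13)
  3P = (0, 1)
  4P = (14, 1)
  5P = (7, 14)
Match found at i = 5.

k = 5


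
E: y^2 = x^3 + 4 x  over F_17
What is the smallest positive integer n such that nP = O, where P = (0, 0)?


Compute successive multiples of P until we hit O:
  1P = (0, 0)
  2P = O

ord(P) = 2


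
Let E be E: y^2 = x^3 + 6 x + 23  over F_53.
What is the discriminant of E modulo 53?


4 a^3 + 27 b^2 = 4*6^3 + 27*23^2 = 864 + 14283 = 15147
Delta = -16 * (15147) = -242352
Delta mod 53 = 17

Delta = 17 (mod 53)


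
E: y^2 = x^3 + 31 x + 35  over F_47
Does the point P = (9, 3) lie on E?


Check whether y^2 = x^3 + 31 x + 35 (mod 47) for (x, y) = (9, 3).
LHS: y^2 = 3^2 mod 47 = 9
RHS: x^3 + 31 x + 35 = 9^3 + 31*9 + 35 mod 47 = 9
LHS = RHS

Yes, on the curve


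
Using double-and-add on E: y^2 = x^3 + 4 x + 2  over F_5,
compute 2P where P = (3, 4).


k = 2 = 10_2 (binary, LSB first: 01)
Double-and-add from P = (3, 4):
  bit 0 = 0: acc unchanged = O
  bit 1 = 1: acc = O + (3, 1) = (3, 1)

2P = (3, 1)


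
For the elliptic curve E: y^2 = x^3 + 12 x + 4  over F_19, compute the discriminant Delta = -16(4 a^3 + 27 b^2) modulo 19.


4 a^3 + 27 b^2 = 4*12^3 + 27*4^2 = 6912 + 432 = 7344
Delta = -16 * (7344) = -117504
Delta mod 19 = 11

Delta = 11 (mod 19)


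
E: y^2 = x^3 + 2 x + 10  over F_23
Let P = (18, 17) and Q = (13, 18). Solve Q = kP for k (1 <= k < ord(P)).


Enumerate multiples of P until we hit Q = (13, 18):
  1P = (18, 17)
  2P = (13, 18)
Match found at i = 2.

k = 2


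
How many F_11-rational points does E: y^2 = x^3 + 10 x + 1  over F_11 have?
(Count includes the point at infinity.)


For each x in F_11, count y with y^2 = x^3 + 10 x + 1 mod 11:
  x = 0: RHS = 1, y in [1, 10]  -> 2 point(s)
  x = 1: RHS = 1, y in [1, 10]  -> 2 point(s)
  x = 3: RHS = 3, y in [5, 6]  -> 2 point(s)
  x = 5: RHS = 0, y in [0]  -> 1 point(s)
  x = 10: RHS = 1, y in [1, 10]  -> 2 point(s)
Affine points: 9. Add the point at infinity: total = 10.

#E(F_11) = 10


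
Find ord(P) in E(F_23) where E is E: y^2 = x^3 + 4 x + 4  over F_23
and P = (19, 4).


Compute successive multiples of P until we hit O:
  1P = (19, 4)
  2P = (10, 20)
  3P = (0, 21)
  4P = (12, 20)
  5P = (16, 22)
  6P = (1, 3)
  7P = (15, 9)
  8P = (15, 14)
  ... (continuing to 15P)
  15P = O

ord(P) = 15


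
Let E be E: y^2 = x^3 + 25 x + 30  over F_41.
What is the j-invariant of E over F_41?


Delta = -16(4 a^3 + 27 b^2) mod 41 = 34
-1728 * (4 a)^3 = -1728 * (4*25)^3 mod 41 = 22
j = 22 * 34^(-1) mod 41 = 32

j = 32 (mod 41)


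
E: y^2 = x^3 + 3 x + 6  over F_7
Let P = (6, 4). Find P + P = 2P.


Doubling: s = (3 x1^2 + a) / (2 y1)
s = (3*6^2 + 3) / (2*4) mod 7 = 6
x3 = s^2 - 2 x1 mod 7 = 6^2 - 2*6 = 3
y3 = s (x1 - x3) - y1 mod 7 = 6 * (6 - 3) - 4 = 0

2P = (3, 0)


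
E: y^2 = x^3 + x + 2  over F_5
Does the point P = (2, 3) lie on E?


Check whether y^2 = x^3 + 1 x + 2 (mod 5) for (x, y) = (2, 3).
LHS: y^2 = 3^2 mod 5 = 4
RHS: x^3 + 1 x + 2 = 2^3 + 1*2 + 2 mod 5 = 2
LHS != RHS

No, not on the curve


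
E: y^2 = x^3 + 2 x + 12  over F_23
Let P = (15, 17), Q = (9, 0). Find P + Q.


P != Q, so use the chord formula.
s = (y2 - y1) / (x2 - x1) = (6) / (17) mod 23 = 22
x3 = s^2 - x1 - x2 mod 23 = 22^2 - 15 - 9 = 0
y3 = s (x1 - x3) - y1 mod 23 = 22 * (15 - 0) - 17 = 14

P + Q = (0, 14)


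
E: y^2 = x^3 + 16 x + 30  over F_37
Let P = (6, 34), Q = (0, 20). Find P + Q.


P != Q, so use the chord formula.
s = (y2 - y1) / (x2 - x1) = (23) / (31) mod 37 = 27
x3 = s^2 - x1 - x2 mod 37 = 27^2 - 6 - 0 = 20
y3 = s (x1 - x3) - y1 mod 37 = 27 * (6 - 20) - 34 = 32

P + Q = (20, 32)


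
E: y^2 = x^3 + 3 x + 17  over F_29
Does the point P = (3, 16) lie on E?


Check whether y^2 = x^3 + 3 x + 17 (mod 29) for (x, y) = (3, 16).
LHS: y^2 = 16^2 mod 29 = 24
RHS: x^3 + 3 x + 17 = 3^3 + 3*3 + 17 mod 29 = 24
LHS = RHS

Yes, on the curve


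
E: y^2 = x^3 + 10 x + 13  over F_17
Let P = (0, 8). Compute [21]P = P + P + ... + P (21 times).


k = 21 = 10101_2 (binary, LSB first: 10101)
Double-and-add from P = (0, 8):
  bit 0 = 1: acc = O + (0, 8) = (0, 8)
  bit 1 = 0: acc unchanged = (0, 8)
  bit 2 = 1: acc = (0, 8) + (5, 1) = (16, 11)
  bit 3 = 0: acc unchanged = (16, 11)
  bit 4 = 1: acc = (16, 11) + (7, 1) = (3, 11)

21P = (3, 11)


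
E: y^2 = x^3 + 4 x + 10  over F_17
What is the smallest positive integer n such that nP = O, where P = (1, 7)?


Compute successive multiples of P until we hit O:
  1P = (1, 7)
  2P = (11, 5)
  3P = (3, 7)
  4P = (13, 10)
  5P = (2, 14)
  6P = (12, 1)
  7P = (5, 6)
  8P = (10, 8)
  ... (continuing to 17P)
  17P = O

ord(P) = 17


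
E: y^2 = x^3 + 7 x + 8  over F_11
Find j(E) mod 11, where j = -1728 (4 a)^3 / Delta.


Delta = -16(4 a^3 + 27 b^2) mod 11 = 10
-1728 * (4 a)^3 = -1728 * (4*7)^3 mod 11 = 4
j = 4 * 10^(-1) mod 11 = 7

j = 7 (mod 11)


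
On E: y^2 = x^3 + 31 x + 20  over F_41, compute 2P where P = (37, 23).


Doubling: s = (3 x1^2 + a) / (2 y1)
s = (3*37^2 + 31) / (2*23) mod 41 = 24
x3 = s^2 - 2 x1 mod 41 = 24^2 - 2*37 = 10
y3 = s (x1 - x3) - y1 mod 41 = 24 * (37 - 10) - 23 = 10

2P = (10, 10)


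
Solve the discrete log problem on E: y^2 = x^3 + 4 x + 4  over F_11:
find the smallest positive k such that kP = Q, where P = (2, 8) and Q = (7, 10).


Enumerate multiples of P until we hit Q = (7, 10):
  1P = (2, 8)
  2P = (8, 8)
  3P = (1, 3)
  4P = (0, 2)
  5P = (7, 10)
Match found at i = 5.

k = 5


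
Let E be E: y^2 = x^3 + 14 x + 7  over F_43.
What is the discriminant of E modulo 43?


4 a^3 + 27 b^2 = 4*14^3 + 27*7^2 = 10976 + 1323 = 12299
Delta = -16 * (12299) = -196784
Delta mod 43 = 27

Delta = 27 (mod 43)


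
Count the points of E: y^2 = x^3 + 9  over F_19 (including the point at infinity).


For each x in F_19, count y with y^2 = x^3 + 0 x + 9 mod 19:
  x = 0: RHS = 9, y in [3, 16]  -> 2 point(s)
  x = 2: RHS = 17, y in [6, 13]  -> 2 point(s)
  x = 3: RHS = 17, y in [6, 13]  -> 2 point(s)
  x = 4: RHS = 16, y in [4, 15]  -> 2 point(s)
  x = 5: RHS = 1, y in [1, 18]  -> 2 point(s)
  x = 6: RHS = 16, y in [4, 15]  -> 2 point(s)
  x = 9: RHS = 16, y in [4, 15]  -> 2 point(s)
  x = 14: RHS = 17, y in [6, 13]  -> 2 point(s)
  x = 16: RHS = 1, y in [1, 18]  -> 2 point(s)
  x = 17: RHS = 1, y in [1, 18]  -> 2 point(s)
Affine points: 20. Add the point at infinity: total = 21.

#E(F_19) = 21


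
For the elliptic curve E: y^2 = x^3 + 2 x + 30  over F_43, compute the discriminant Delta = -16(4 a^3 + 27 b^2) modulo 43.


4 a^3 + 27 b^2 = 4*2^3 + 27*30^2 = 32 + 24300 = 24332
Delta = -16 * (24332) = -389312
Delta mod 43 = 10

Delta = 10 (mod 43)


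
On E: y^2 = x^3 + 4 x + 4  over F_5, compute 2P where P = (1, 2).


Doubling: s = (3 x1^2 + a) / (2 y1)
s = (3*1^2 + 4) / (2*2) mod 5 = 3
x3 = s^2 - 2 x1 mod 5 = 3^2 - 2*1 = 2
y3 = s (x1 - x3) - y1 mod 5 = 3 * (1 - 2) - 2 = 0

2P = (2, 0)


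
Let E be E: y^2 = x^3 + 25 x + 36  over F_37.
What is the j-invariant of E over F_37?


Delta = -16(4 a^3 + 27 b^2) mod 37 = 11
-1728 * (4 a)^3 = -1728 * (4*25)^3 mod 37 = 11
j = 11 * 11^(-1) mod 37 = 1

j = 1 (mod 37)


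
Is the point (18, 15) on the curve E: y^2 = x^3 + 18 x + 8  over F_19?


Check whether y^2 = x^3 + 18 x + 8 (mod 19) for (x, y) = (18, 15).
LHS: y^2 = 15^2 mod 19 = 16
RHS: x^3 + 18 x + 8 = 18^3 + 18*18 + 8 mod 19 = 8
LHS != RHS

No, not on the curve


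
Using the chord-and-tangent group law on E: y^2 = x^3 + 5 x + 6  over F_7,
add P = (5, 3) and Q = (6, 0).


P != Q, so use the chord formula.
s = (y2 - y1) / (x2 - x1) = (4) / (1) mod 7 = 4
x3 = s^2 - x1 - x2 mod 7 = 4^2 - 5 - 6 = 5
y3 = s (x1 - x3) - y1 mod 7 = 4 * (5 - 5) - 3 = 4

P + Q = (5, 4)


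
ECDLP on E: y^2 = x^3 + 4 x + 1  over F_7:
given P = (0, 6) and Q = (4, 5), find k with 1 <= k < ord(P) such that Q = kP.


Enumerate multiples of P until we hit Q = (4, 5):
  1P = (0, 6)
  2P = (4, 2)
  3P = (4, 5)
Match found at i = 3.

k = 3


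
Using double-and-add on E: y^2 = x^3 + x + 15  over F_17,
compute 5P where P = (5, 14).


k = 5 = 101_2 (binary, LSB first: 101)
Double-and-add from P = (5, 14):
  bit 0 = 1: acc = O + (5, 14) = (5, 14)
  bit 1 = 0: acc unchanged = (5, 14)
  bit 2 = 1: acc = (5, 14) + (5, 14) = (5, 3)

5P = (5, 3)


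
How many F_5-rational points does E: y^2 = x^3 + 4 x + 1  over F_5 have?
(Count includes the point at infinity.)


For each x in F_5, count y with y^2 = x^3 + 4 x + 1 mod 5:
  x = 0: RHS = 1, y in [1, 4]  -> 2 point(s)
  x = 1: RHS = 1, y in [1, 4]  -> 2 point(s)
  x = 3: RHS = 0, y in [0]  -> 1 point(s)
  x = 4: RHS = 1, y in [1, 4]  -> 2 point(s)
Affine points: 7. Add the point at infinity: total = 8.

#E(F_5) = 8


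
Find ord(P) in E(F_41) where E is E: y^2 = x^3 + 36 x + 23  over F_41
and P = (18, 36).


Compute successive multiples of P until we hit O:
  1P = (18, 36)
  2P = (37, 26)
  3P = (35, 1)
  4P = (6, 2)
  5P = (33, 24)
  6P = (30, 31)
  7P = (2, 12)
  8P = (13, 33)
  ... (continuing to 54P)
  54P = O

ord(P) = 54


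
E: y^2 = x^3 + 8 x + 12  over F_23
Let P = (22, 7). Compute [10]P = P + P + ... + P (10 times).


k = 10 = 1010_2 (binary, LSB first: 0101)
Double-and-add from P = (22, 7):
  bit 0 = 0: acc unchanged = O
  bit 1 = 1: acc = O + (14, 19) = (14, 19)
  bit 2 = 0: acc unchanged = (14, 19)
  bit 3 = 1: acc = (14, 19) + (19, 13) = (8, 6)

10P = (8, 6)


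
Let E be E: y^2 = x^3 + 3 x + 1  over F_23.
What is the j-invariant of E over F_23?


Delta = -16(4 a^3 + 27 b^2) mod 23 = 2
-1728 * (4 a)^3 = -1728 * (4*3)^3 mod 23 = 14
j = 14 * 2^(-1) mod 23 = 7

j = 7 (mod 23)


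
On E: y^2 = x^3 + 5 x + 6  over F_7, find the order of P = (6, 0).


Compute successive multiples of P until we hit O:
  1P = (6, 0)
  2P = O

ord(P) = 2


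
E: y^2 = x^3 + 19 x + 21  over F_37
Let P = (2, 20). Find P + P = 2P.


Doubling: s = (3 x1^2 + a) / (2 y1)
s = (3*2^2 + 19) / (2*20) mod 37 = 35
x3 = s^2 - 2 x1 mod 37 = 35^2 - 2*2 = 0
y3 = s (x1 - x3) - y1 mod 37 = 35 * (2 - 0) - 20 = 13

2P = (0, 13)


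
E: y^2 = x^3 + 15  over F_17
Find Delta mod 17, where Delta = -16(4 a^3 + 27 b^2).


4 a^3 + 27 b^2 = 4*0^3 + 27*15^2 = 0 + 6075 = 6075
Delta = -16 * (6075) = -97200
Delta mod 17 = 6

Delta = 6 (mod 17)


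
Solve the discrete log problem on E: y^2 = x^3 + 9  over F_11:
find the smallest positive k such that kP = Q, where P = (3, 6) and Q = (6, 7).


Enumerate multiples of P until we hit Q = (6, 7):
  1P = (3, 6)
  2P = (8, 2)
  3P = (9, 1)
  4P = (0, 8)
  5P = (6, 7)
Match found at i = 5.

k = 5


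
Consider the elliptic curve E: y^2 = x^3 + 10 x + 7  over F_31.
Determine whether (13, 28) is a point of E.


Check whether y^2 = x^3 + 10 x + 7 (mod 31) for (x, y) = (13, 28).
LHS: y^2 = 28^2 mod 31 = 9
RHS: x^3 + 10 x + 7 = 13^3 + 10*13 + 7 mod 31 = 9
LHS = RHS

Yes, on the curve


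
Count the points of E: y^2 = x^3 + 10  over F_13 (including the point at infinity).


For each x in F_13, count y with y^2 = x^3 + 0 x + 10 mod 13:
  x = 0: RHS = 10, y in [6, 7]  -> 2 point(s)
  x = 4: RHS = 9, y in [3, 10]  -> 2 point(s)
  x = 10: RHS = 9, y in [3, 10]  -> 2 point(s)
  x = 12: RHS = 9, y in [3, 10]  -> 2 point(s)
Affine points: 8. Add the point at infinity: total = 9.

#E(F_13) = 9


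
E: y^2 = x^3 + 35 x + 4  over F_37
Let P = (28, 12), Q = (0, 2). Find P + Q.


P != Q, so use the chord formula.
s = (y2 - y1) / (x2 - x1) = (27) / (9) mod 37 = 3
x3 = s^2 - x1 - x2 mod 37 = 3^2 - 28 - 0 = 18
y3 = s (x1 - x3) - y1 mod 37 = 3 * (28 - 18) - 12 = 18

P + Q = (18, 18)


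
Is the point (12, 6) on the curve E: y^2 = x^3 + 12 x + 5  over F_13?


Check whether y^2 = x^3 + 12 x + 5 (mod 13) for (x, y) = (12, 6).
LHS: y^2 = 6^2 mod 13 = 10
RHS: x^3 + 12 x + 5 = 12^3 + 12*12 + 5 mod 13 = 5
LHS != RHS

No, not on the curve


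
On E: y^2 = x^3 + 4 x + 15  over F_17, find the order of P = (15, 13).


Compute successive multiples of P until we hit O:
  1P = (15, 13)
  2P = (8, 7)
  3P = (10, 1)
  4P = (10, 16)
  5P = (8, 10)
  6P = (15, 4)
  7P = O

ord(P) = 7


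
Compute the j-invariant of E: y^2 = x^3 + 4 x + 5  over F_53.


Delta = -16(4 a^3 + 27 b^2) mod 53 = 50
-1728 * (4 a)^3 = -1728 * (4*4)^3 mod 53 = 50
j = 50 * 50^(-1) mod 53 = 1

j = 1 (mod 53)


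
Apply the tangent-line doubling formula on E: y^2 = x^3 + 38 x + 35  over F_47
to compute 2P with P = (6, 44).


Doubling: s = (3 x1^2 + a) / (2 y1)
s = (3*6^2 + 38) / (2*44) mod 47 = 7
x3 = s^2 - 2 x1 mod 47 = 7^2 - 2*6 = 37
y3 = s (x1 - x3) - y1 mod 47 = 7 * (6 - 37) - 44 = 21

2P = (37, 21)


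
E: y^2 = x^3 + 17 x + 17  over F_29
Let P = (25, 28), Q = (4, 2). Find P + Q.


P != Q, so use the chord formula.
s = (y2 - y1) / (x2 - x1) = (3) / (8) mod 29 = 4
x3 = s^2 - x1 - x2 mod 29 = 4^2 - 25 - 4 = 16
y3 = s (x1 - x3) - y1 mod 29 = 4 * (25 - 16) - 28 = 8

P + Q = (16, 8)


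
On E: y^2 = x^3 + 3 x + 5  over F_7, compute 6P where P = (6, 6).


k = 6 = 110_2 (binary, LSB first: 011)
Double-and-add from P = (6, 6):
  bit 0 = 0: acc unchanged = O
  bit 1 = 1: acc = O + (4, 2) = (4, 2)
  bit 2 = 1: acc = (4, 2) + (1, 3) = (6, 1)

6P = (6, 1)


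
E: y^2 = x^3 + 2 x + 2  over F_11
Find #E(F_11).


For each x in F_11, count y with y^2 = x^3 + 2 x + 2 mod 11:
  x = 1: RHS = 5, y in [4, 7]  -> 2 point(s)
  x = 2: RHS = 3, y in [5, 6]  -> 2 point(s)
  x = 5: RHS = 5, y in [4, 7]  -> 2 point(s)
  x = 9: RHS = 1, y in [1, 10]  -> 2 point(s)
Affine points: 8. Add the point at infinity: total = 9.

#E(F_11) = 9


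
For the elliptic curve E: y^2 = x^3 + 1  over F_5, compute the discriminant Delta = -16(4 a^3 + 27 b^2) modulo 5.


4 a^3 + 27 b^2 = 4*0^3 + 27*1^2 = 0 + 27 = 27
Delta = -16 * (27) = -432
Delta mod 5 = 3

Delta = 3 (mod 5)


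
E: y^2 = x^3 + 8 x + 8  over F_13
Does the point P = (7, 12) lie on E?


Check whether y^2 = x^3 + 8 x + 8 (mod 13) for (x, y) = (7, 12).
LHS: y^2 = 12^2 mod 13 = 1
RHS: x^3 + 8 x + 8 = 7^3 + 8*7 + 8 mod 13 = 4
LHS != RHS

No, not on the curve


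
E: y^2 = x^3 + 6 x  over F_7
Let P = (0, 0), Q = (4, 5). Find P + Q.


P != Q, so use the chord formula.
s = (y2 - y1) / (x2 - x1) = (5) / (4) mod 7 = 3
x3 = s^2 - x1 - x2 mod 7 = 3^2 - 0 - 4 = 5
y3 = s (x1 - x3) - y1 mod 7 = 3 * (0 - 5) - 0 = 6

P + Q = (5, 6)


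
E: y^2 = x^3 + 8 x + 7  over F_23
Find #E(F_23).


For each x in F_23, count y with y^2 = x^3 + 8 x + 7 mod 23:
  x = 1: RHS = 16, y in [4, 19]  -> 2 point(s)
  x = 2: RHS = 8, y in [10, 13]  -> 2 point(s)
  x = 3: RHS = 12, y in [9, 14]  -> 2 point(s)
  x = 6: RHS = 18, y in [8, 15]  -> 2 point(s)
  x = 8: RHS = 8, y in [10, 13]  -> 2 point(s)
  x = 9: RHS = 3, y in [7, 16]  -> 2 point(s)
  x = 10: RHS = 6, y in [11, 12]  -> 2 point(s)
  x = 11: RHS = 0, y in [0]  -> 1 point(s)
  x = 13: RHS = 8, y in [10, 13]  -> 2 point(s)
  x = 15: RHS = 6, y in [11, 12]  -> 2 point(s)
  x = 18: RHS = 3, y in [7, 16]  -> 2 point(s)
  x = 19: RHS = 3, y in [7, 16]  -> 2 point(s)
  x = 20: RHS = 2, y in [5, 18]  -> 2 point(s)
  x = 21: RHS = 6, y in [11, 12]  -> 2 point(s)
Affine points: 27. Add the point at infinity: total = 28.

#E(F_23) = 28


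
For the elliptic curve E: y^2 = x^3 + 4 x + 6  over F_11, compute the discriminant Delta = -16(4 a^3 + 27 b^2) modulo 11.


4 a^3 + 27 b^2 = 4*4^3 + 27*6^2 = 256 + 972 = 1228
Delta = -16 * (1228) = -19648
Delta mod 11 = 9

Delta = 9 (mod 11)


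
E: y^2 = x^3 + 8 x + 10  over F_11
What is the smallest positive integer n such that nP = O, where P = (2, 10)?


Compute successive multiples of P until we hit O:
  1P = (2, 10)
  2P = (8, 6)
  3P = (10, 10)
  4P = (10, 1)
  5P = (8, 5)
  6P = (2, 1)
  7P = O

ord(P) = 7


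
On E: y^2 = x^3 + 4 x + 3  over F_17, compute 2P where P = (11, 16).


Doubling: s = (3 x1^2 + a) / (2 y1)
s = (3*11^2 + 4) / (2*16) mod 17 = 12
x3 = s^2 - 2 x1 mod 17 = 12^2 - 2*11 = 3
y3 = s (x1 - x3) - y1 mod 17 = 12 * (11 - 3) - 16 = 12

2P = (3, 12)


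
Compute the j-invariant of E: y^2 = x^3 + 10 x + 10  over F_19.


Delta = -16(4 a^3 + 27 b^2) mod 19 = 17
-1728 * (4 a)^3 = -1728 * (4*10)^3 mod 19 = 8
j = 8 * 17^(-1) mod 19 = 15

j = 15 (mod 19)


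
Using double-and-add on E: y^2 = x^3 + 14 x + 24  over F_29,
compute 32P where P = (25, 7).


k = 32 = 100000_2 (binary, LSB first: 000001)
Double-and-add from P = (25, 7):
  bit 0 = 0: acc unchanged = O
  bit 1 = 0: acc unchanged = O
  bit 2 = 0: acc unchanged = O
  bit 3 = 0: acc unchanged = O
  bit 4 = 0: acc unchanged = O
  bit 5 = 1: acc = O + (21, 3) = (21, 3)

32P = (21, 3)


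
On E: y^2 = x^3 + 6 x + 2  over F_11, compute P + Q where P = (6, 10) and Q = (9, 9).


P != Q, so use the chord formula.
s = (y2 - y1) / (x2 - x1) = (10) / (3) mod 11 = 7
x3 = s^2 - x1 - x2 mod 11 = 7^2 - 6 - 9 = 1
y3 = s (x1 - x3) - y1 mod 11 = 7 * (6 - 1) - 10 = 3

P + Q = (1, 3)


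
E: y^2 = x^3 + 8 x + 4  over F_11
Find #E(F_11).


For each x in F_11, count y with y^2 = x^3 + 8 x + 4 mod 11:
  x = 0: RHS = 4, y in [2, 9]  -> 2 point(s)
  x = 3: RHS = 0, y in [0]  -> 1 point(s)
  x = 4: RHS = 1, y in [1, 10]  -> 2 point(s)
  x = 5: RHS = 4, y in [2, 9]  -> 2 point(s)
  x = 6: RHS = 4, y in [2, 9]  -> 2 point(s)
Affine points: 9. Add the point at infinity: total = 10.

#E(F_11) = 10


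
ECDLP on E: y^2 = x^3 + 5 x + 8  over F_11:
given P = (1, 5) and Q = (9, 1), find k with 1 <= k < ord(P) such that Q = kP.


Enumerate multiples of P until we hit Q = (9, 1):
  1P = (1, 5)
  2P = (7, 10)
  3P = (4, 9)
  4P = (9, 10)
  5P = (5, 9)
  6P = (6, 1)
  7P = (2, 9)
  8P = (2, 2)
  9P = (6, 10)
  10P = (5, 2)
  11P = (9, 1)
Match found at i = 11.

k = 11


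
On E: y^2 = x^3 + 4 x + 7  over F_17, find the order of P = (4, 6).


Compute successive multiples of P until we hit O:
  1P = (4, 6)
  2P = (7, 15)
  3P = (15, 12)
  4P = (16, 6)
  5P = (14, 11)
  6P = (12, 7)
  7P = (5, 13)
  8P = (6, 14)
  ... (continuing to 17P)
  17P = O

ord(P) = 17


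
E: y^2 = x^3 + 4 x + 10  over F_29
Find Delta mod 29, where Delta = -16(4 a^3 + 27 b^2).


4 a^3 + 27 b^2 = 4*4^3 + 27*10^2 = 256 + 2700 = 2956
Delta = -16 * (2956) = -47296
Delta mod 29 = 3

Delta = 3 (mod 29)


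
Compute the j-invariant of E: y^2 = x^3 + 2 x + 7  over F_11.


Delta = -16(4 a^3 + 27 b^2) mod 11 = 1
-1728 * (4 a)^3 = -1728 * (4*2)^3 mod 11 = 5
j = 5 * 1^(-1) mod 11 = 5

j = 5 (mod 11)


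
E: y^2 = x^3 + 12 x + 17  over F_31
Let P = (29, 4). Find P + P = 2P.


Doubling: s = (3 x1^2 + a) / (2 y1)
s = (3*29^2 + 12) / (2*4) mod 31 = 3
x3 = s^2 - 2 x1 mod 31 = 3^2 - 2*29 = 13
y3 = s (x1 - x3) - y1 mod 31 = 3 * (29 - 13) - 4 = 13

2P = (13, 13)


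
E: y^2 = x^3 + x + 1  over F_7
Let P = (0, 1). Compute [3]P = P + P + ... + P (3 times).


k = 3 = 11_2 (binary, LSB first: 11)
Double-and-add from P = (0, 1):
  bit 0 = 1: acc = O + (0, 1) = (0, 1)
  bit 1 = 1: acc = (0, 1) + (2, 5) = (2, 2)

3P = (2, 2)


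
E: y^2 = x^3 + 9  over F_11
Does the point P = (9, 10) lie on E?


Check whether y^2 = x^3 + 0 x + 9 (mod 11) for (x, y) = (9, 10).
LHS: y^2 = 10^2 mod 11 = 1
RHS: x^3 + 0 x + 9 = 9^3 + 0*9 + 9 mod 11 = 1
LHS = RHS

Yes, on the curve


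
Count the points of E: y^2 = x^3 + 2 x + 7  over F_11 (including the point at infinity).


For each x in F_11, count y with y^2 = x^3 + 2 x + 7 mod 11:
  x = 6: RHS = 4, y in [2, 9]  -> 2 point(s)
  x = 7: RHS = 1, y in [1, 10]  -> 2 point(s)
  x = 10: RHS = 4, y in [2, 9]  -> 2 point(s)
Affine points: 6. Add the point at infinity: total = 7.

#E(F_11) = 7


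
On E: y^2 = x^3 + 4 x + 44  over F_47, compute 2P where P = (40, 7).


Doubling: s = (3 x1^2 + a) / (2 y1)
s = (3*40^2 + 4) / (2*7) mod 47 = 41
x3 = s^2 - 2 x1 mod 47 = 41^2 - 2*40 = 3
y3 = s (x1 - x3) - y1 mod 47 = 41 * (40 - 3) - 7 = 6

2P = (3, 6)


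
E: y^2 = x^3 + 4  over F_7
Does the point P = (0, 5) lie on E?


Check whether y^2 = x^3 + 0 x + 4 (mod 7) for (x, y) = (0, 5).
LHS: y^2 = 5^2 mod 7 = 4
RHS: x^3 + 0 x + 4 = 0^3 + 0*0 + 4 mod 7 = 4
LHS = RHS

Yes, on the curve


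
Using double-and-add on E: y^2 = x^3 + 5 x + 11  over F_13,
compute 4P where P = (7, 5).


k = 4 = 100_2 (binary, LSB first: 001)
Double-and-add from P = (7, 5):
  bit 0 = 0: acc unchanged = O
  bit 1 = 0: acc unchanged = O
  bit 2 = 1: acc = O + (7, 8) = (7, 8)

4P = (7, 8)


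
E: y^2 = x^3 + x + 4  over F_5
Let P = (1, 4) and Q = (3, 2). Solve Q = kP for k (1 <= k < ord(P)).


Enumerate multiples of P until we hit Q = (3, 2):
  1P = (1, 4)
  2P = (2, 3)
  3P = (3, 3)
  4P = (0, 3)
  5P = (0, 2)
  6P = (3, 2)
Match found at i = 6.

k = 6


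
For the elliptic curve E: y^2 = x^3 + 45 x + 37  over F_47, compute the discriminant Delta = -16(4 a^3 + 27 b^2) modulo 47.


4 a^3 + 27 b^2 = 4*45^3 + 27*37^2 = 364500 + 36963 = 401463
Delta = -16 * (401463) = -6423408
Delta mod 47 = 35

Delta = 35 (mod 47)


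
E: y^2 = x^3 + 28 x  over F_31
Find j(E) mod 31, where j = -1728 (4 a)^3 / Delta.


Delta = -16(4 a^3 + 27 b^2) mod 31 = 23
-1728 * (4 a)^3 = -1728 * (4*28)^3 mod 31 = 2
j = 2 * 23^(-1) mod 31 = 23

j = 23 (mod 31)


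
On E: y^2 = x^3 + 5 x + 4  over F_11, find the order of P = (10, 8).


Compute successive multiples of P until we hit O:
  1P = (10, 8)
  2P = (5, 0)
  3P = (10, 3)
  4P = O

ord(P) = 4


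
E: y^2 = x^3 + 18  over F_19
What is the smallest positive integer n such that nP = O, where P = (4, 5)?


Compute successive multiples of P until we hit O:
  1P = (4, 5)
  2P = (12, 6)
  3P = (14, 8)
  4P = (18, 6)
  5P = (13, 12)
  6P = (8, 13)
  7P = (11, 0)
  8P = (8, 6)
  ... (continuing to 14P)
  14P = O

ord(P) = 14


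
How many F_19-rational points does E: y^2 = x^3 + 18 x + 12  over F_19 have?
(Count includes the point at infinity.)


For each x in F_19, count y with y^2 = x^3 + 18 x + 12 mod 19:
  x = 3: RHS = 17, y in [6, 13]  -> 2 point(s)
  x = 7: RHS = 6, y in [5, 14]  -> 2 point(s)
  x = 13: RHS = 11, y in [7, 12]  -> 2 point(s)
  x = 14: RHS = 6, y in [5, 14]  -> 2 point(s)
  x = 15: RHS = 9, y in [3, 16]  -> 2 point(s)
  x = 16: RHS = 7, y in [8, 11]  -> 2 point(s)
  x = 17: RHS = 6, y in [5, 14]  -> 2 point(s)
Affine points: 14. Add the point at infinity: total = 15.

#E(F_19) = 15


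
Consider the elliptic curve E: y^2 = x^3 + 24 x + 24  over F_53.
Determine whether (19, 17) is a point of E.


Check whether y^2 = x^3 + 24 x + 24 (mod 53) for (x, y) = (19, 17).
LHS: y^2 = 17^2 mod 53 = 24
RHS: x^3 + 24 x + 24 = 19^3 + 24*19 + 24 mod 53 = 25
LHS != RHS

No, not on the curve


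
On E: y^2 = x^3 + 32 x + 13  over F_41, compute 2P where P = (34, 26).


Doubling: s = (3 x1^2 + a) / (2 y1)
s = (3*34^2 + 32) / (2*26) mod 41 = 20
x3 = s^2 - 2 x1 mod 41 = 20^2 - 2*34 = 4
y3 = s (x1 - x3) - y1 mod 41 = 20 * (34 - 4) - 26 = 0

2P = (4, 0)


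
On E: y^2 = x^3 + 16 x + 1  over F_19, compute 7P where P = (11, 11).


k = 7 = 111_2 (binary, LSB first: 111)
Double-and-add from P = (11, 11):
  bit 0 = 1: acc = O + (11, 11) = (11, 11)
  bit 1 = 1: acc = (11, 11) + (14, 9) = (5, 4)
  bit 2 = 1: acc = (5, 4) + (7, 0) = (11, 8)

7P = (11, 8)


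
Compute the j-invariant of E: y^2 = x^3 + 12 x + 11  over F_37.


Delta = -16(4 a^3 + 27 b^2) mod 37 = 10
-1728 * (4 a)^3 = -1728 * (4*12)^3 mod 37 = 26
j = 26 * 10^(-1) mod 37 = 10

j = 10 (mod 37)


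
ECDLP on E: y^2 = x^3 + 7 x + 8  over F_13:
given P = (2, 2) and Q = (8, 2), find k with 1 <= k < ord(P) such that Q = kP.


Enumerate multiples of P until we hit Q = (8, 2):
  1P = (2, 2)
  2P = (8, 2)
Match found at i = 2.

k = 2


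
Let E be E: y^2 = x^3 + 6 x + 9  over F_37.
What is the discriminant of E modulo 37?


4 a^3 + 27 b^2 = 4*6^3 + 27*9^2 = 864 + 2187 = 3051
Delta = -16 * (3051) = -48816
Delta mod 37 = 24

Delta = 24 (mod 37)


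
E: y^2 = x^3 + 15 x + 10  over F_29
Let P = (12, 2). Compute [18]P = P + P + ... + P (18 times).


k = 18 = 10010_2 (binary, LSB first: 01001)
Double-and-add from P = (12, 2):
  bit 0 = 0: acc unchanged = O
  bit 1 = 1: acc = O + (14, 21) = (14, 21)
  bit 2 = 0: acc unchanged = (14, 21)
  bit 3 = 0: acc unchanged = (14, 21)
  bit 4 = 1: acc = (14, 21) + (26, 24) = (9, 2)

18P = (9, 2)


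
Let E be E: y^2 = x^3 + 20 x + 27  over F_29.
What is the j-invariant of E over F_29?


Delta = -16(4 a^3 + 27 b^2) mod 29 = 7
-1728 * (4 a)^3 = -1728 * (4*20)^3 mod 29 = 2
j = 2 * 7^(-1) mod 29 = 21

j = 21 (mod 29)


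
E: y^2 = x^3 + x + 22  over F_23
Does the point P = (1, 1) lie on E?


Check whether y^2 = x^3 + 1 x + 22 (mod 23) for (x, y) = (1, 1).
LHS: y^2 = 1^2 mod 23 = 1
RHS: x^3 + 1 x + 22 = 1^3 + 1*1 + 22 mod 23 = 1
LHS = RHS

Yes, on the curve


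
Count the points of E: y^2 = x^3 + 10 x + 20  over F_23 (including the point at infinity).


For each x in F_23, count y with y^2 = x^3 + 10 x + 20 mod 23:
  x = 1: RHS = 8, y in [10, 13]  -> 2 point(s)
  x = 2: RHS = 2, y in [5, 18]  -> 2 point(s)
  x = 3: RHS = 8, y in [10, 13]  -> 2 point(s)
  x = 4: RHS = 9, y in [3, 20]  -> 2 point(s)
  x = 10: RHS = 16, y in [4, 19]  -> 2 point(s)
  x = 11: RHS = 12, y in [9, 14]  -> 2 point(s)
  x = 13: RHS = 1, y in [1, 22]  -> 2 point(s)
  x = 14: RHS = 6, y in [11, 12]  -> 2 point(s)
  x = 15: RHS = 3, y in [7, 16]  -> 2 point(s)
  x = 18: RHS = 6, y in [11, 12]  -> 2 point(s)
  x = 19: RHS = 8, y in [10, 13]  -> 2 point(s)
  x = 20: RHS = 9, y in [3, 20]  -> 2 point(s)
  x = 22: RHS = 9, y in [3, 20]  -> 2 point(s)
Affine points: 26. Add the point at infinity: total = 27.

#E(F_23) = 27


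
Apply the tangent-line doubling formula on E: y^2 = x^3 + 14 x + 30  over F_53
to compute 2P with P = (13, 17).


Doubling: s = (3 x1^2 + a) / (2 y1)
s = (3*13^2 + 14) / (2*17) mod 53 = 20
x3 = s^2 - 2 x1 mod 53 = 20^2 - 2*13 = 3
y3 = s (x1 - x3) - y1 mod 53 = 20 * (13 - 3) - 17 = 24

2P = (3, 24)


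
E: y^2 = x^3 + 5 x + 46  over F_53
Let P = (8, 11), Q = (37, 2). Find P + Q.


P != Q, so use the chord formula.
s = (y2 - y1) / (x2 - x1) = (44) / (29) mod 53 = 7
x3 = s^2 - x1 - x2 mod 53 = 7^2 - 8 - 37 = 4
y3 = s (x1 - x3) - y1 mod 53 = 7 * (8 - 4) - 11 = 17

P + Q = (4, 17)


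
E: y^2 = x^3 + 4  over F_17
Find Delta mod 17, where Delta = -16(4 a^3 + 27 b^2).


4 a^3 + 27 b^2 = 4*0^3 + 27*4^2 = 0 + 432 = 432
Delta = -16 * (432) = -6912
Delta mod 17 = 7

Delta = 7 (mod 17)


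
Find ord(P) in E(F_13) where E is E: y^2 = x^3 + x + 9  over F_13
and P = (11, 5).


Compute successive multiples of P until we hit O:
  1P = (11, 5)
  2P = (4, 8)
  3P = (8, 3)
  4P = (6, 7)
  5P = (5, 3)
  6P = (0, 3)
  7P = (3, 0)
  8P = (0, 10)
  ... (continuing to 14P)
  14P = O

ord(P) = 14


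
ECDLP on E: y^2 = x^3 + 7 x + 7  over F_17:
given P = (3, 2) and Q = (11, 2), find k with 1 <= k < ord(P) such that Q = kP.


Enumerate multiples of P until we hit Q = (11, 2):
  1P = (3, 2)
  2P = (11, 15)
  3P = (16, 13)
  4P = (13, 0)
  5P = (16, 4)
  6P = (11, 2)
Match found at i = 6.

k = 6


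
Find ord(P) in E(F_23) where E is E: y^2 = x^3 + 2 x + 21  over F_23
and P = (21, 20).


Compute successive multiples of P until we hit O:
  1P = (21, 20)
  2P = (12, 5)
  3P = (3, 10)
  4P = (3, 13)
  5P = (12, 18)
  6P = (21, 3)
  7P = O

ord(P) = 7
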